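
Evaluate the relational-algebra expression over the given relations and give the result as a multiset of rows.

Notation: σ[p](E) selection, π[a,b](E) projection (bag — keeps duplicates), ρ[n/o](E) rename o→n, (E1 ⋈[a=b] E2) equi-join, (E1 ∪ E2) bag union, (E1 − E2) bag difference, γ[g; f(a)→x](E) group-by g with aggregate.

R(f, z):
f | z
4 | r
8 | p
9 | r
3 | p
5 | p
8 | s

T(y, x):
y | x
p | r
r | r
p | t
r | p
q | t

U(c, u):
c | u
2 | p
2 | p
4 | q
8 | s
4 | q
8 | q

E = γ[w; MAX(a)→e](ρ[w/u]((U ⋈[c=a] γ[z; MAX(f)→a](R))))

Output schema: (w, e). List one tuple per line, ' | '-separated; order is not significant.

Per-node cardinality:
  U → 6
  R → 6
  γ[z; MAX(f)→a](R) → 3
  (U ⋈[c=a] γ[z; MAX(f)→a](R)) → 4
  ρ[w/u]((U ⋈[c=a] γ[z; MAX(f)→a](R))) → 4
  γ[w; MAX(a)→e](ρ[w/u]((U ⋈[c=a] γ[z; MAX(f)→a](R)))) → 2

== RESULT ==
w | e
q | 8
s | 8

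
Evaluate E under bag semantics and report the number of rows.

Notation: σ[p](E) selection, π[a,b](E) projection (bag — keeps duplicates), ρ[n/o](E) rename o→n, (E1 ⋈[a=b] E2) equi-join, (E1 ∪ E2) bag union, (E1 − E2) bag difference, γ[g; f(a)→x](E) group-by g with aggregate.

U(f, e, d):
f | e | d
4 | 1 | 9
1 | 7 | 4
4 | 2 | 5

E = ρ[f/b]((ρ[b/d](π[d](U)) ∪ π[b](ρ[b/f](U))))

Stepwise |·|:
  U → 3
  π[d](U) → 3
  ρ[b/d](π[d](U)) → 3
  U → 3
  ρ[b/f](U) → 3
  π[b](ρ[b/f](U)) → 3
  (ρ[b/d](π[d](U)) ∪ π[b](ρ[b/f](U))) → 6
  ρ[f/b]((ρ[b/d](π[d](U)) ∪ π[b](ρ[b/f](U)))) → 6

|E| = 6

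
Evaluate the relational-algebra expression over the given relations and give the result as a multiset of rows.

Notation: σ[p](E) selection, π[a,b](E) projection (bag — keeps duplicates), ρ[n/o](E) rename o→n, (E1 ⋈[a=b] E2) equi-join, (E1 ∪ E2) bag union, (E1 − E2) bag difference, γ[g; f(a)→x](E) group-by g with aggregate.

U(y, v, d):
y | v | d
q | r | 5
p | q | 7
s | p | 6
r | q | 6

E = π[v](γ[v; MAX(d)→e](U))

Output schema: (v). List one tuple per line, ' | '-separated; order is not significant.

Row counts bottom-up:
  U → 4
  γ[v; MAX(d)→e](U) → 3
  π[v](γ[v; MAX(d)→e](U)) → 3

== RESULT ==
v
p
q
r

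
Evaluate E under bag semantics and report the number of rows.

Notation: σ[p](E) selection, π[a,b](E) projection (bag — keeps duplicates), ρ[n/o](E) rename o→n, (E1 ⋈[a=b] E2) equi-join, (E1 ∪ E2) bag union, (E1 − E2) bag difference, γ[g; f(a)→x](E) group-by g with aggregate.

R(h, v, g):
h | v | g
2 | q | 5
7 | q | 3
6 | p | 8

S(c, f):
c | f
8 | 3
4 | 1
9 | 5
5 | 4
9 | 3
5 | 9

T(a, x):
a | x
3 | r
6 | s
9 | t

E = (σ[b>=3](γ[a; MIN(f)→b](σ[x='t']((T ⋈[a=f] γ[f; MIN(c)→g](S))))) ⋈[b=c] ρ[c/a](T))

Subexpression sizes:
  T → 3
  S → 6
  γ[f; MIN(c)→g](S) → 5
  (T ⋈[a=f] γ[f; MIN(c)→g](S)) → 2
  σ[x='t']((T ⋈[a=f] γ[f; MIN(c)→g](S))) → 1
  γ[a; MIN(f)→b](σ[x='t']((T ⋈[a=f] γ[f; MIN(c)→g](S)))) → 1
  σ[b>=3](γ[a; MIN(f)→b](σ[x='t']((T ⋈[a=f] γ[f; MIN(c)→g](S))))) → 1
  T → 3
  ρ[c/a](T) → 3
  (σ[b>=3](γ[a; MIN(f)→b](σ[x='t']((T ⋈[a=f] γ[f; MIN(c)→g](S))))) ⋈[b=c] ρ[c/a](T)) → 1

|E| = 1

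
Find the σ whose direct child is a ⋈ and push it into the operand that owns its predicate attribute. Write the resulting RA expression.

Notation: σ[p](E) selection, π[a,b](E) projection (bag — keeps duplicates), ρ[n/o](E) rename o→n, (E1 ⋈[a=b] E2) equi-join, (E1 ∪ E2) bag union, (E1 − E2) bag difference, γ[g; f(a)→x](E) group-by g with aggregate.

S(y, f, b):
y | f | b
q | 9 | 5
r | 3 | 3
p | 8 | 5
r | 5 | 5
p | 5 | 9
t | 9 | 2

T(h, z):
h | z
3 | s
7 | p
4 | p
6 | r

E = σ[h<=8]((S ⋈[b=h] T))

σ filters on h, owned by the right side.
E' = (S ⋈[b=h] σ[h<=8](T))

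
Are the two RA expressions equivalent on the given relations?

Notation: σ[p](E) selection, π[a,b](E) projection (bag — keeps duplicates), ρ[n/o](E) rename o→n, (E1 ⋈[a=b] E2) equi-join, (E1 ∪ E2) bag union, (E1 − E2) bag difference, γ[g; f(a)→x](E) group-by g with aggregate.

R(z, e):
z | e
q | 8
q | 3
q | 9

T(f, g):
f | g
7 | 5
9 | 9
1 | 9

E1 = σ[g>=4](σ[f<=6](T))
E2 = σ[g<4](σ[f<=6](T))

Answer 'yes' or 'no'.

E1 stepwise |·|:
  T → 3
  σ[f<=6](T) → 1
  σ[g>=4](σ[f<=6](T)) → 1
E2 stepwise |·|:
  T → 3
  σ[f<=6](T) → 1
  σ[g<4](σ[f<=6](T)) → 0

E1 result:
f | g
1 | 9
E2 result:
f | g
(0 rows)
Witness: (1, 9) appears 1× in E1 but 0× in E2.

no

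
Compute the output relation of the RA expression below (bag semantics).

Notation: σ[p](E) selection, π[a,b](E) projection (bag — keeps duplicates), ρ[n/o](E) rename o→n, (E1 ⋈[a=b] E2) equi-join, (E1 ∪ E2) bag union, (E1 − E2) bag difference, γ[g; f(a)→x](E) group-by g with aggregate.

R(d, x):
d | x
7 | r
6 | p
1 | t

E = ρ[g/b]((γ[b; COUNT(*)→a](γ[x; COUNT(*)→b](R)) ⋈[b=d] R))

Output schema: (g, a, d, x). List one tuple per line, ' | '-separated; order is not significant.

Stepwise |·|:
  R → 3
  γ[x; COUNT(*)→b](R) → 3
  γ[b; COUNT(*)→a](γ[x; COUNT(*)→b](R)) → 1
  R → 3
  (γ[b; COUNT(*)→a](γ[x; COUNT(*)→b](R)) ⋈[b=d] R) → 1
  ρ[g/b]((γ[b; COUNT(*)→a](γ[x; COUNT(*)→b](R)) ⋈[b=d] R)) → 1

== RESULT ==
g | a | d | x
1 | 3 | 1 | t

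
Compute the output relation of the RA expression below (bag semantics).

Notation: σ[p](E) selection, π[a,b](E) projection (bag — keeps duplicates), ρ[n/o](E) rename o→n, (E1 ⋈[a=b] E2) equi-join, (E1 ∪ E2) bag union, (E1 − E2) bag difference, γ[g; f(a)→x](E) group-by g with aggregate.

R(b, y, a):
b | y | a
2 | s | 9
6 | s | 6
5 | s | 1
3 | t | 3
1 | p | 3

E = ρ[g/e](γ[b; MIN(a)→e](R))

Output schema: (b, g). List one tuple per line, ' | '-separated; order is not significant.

Row counts bottom-up:
  R → 5
  γ[b; MIN(a)→e](R) → 5
  ρ[g/e](γ[b; MIN(a)→e](R)) → 5

== RESULT ==
b | g
1 | 3
2 | 9
3 | 3
5 | 1
6 | 6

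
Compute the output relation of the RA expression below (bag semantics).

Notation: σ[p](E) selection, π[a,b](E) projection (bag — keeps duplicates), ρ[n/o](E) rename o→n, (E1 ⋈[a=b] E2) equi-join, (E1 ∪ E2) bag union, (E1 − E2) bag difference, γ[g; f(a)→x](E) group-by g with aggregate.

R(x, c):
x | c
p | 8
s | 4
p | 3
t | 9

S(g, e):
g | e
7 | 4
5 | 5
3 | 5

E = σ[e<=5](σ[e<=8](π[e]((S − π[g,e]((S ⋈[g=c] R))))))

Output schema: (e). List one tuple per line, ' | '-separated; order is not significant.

Per-node cardinality:
  S → 3
  S → 3
  R → 4
  (S ⋈[g=c] R) → 1
  π[g,e]((S ⋈[g=c] R)) → 1
  (S − π[g,e]((S ⋈[g=c] R))) → 2
  π[e]((S − π[g,e]((S ⋈[g=c] R)))) → 2
  σ[e<=8](π[e]((S − π[g,e]((S ⋈[g=c] R))))) → 2
  σ[e<=5](σ[e<=8](π[e]((S − π[g,e]((S ⋈[g=c] R)))))) → 2

== RESULT ==
e
4
5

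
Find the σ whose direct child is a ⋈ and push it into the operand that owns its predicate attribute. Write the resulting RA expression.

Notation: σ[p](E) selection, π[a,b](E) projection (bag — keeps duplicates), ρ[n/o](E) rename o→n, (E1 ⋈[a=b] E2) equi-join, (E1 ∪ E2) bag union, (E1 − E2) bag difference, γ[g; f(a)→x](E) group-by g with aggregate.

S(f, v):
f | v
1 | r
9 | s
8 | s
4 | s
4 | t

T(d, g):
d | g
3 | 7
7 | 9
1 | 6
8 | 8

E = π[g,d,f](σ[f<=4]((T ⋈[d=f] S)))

σ filters on f, owned by the right side.
E' = π[g,d,f]((T ⋈[d=f] σ[f<=4](S)))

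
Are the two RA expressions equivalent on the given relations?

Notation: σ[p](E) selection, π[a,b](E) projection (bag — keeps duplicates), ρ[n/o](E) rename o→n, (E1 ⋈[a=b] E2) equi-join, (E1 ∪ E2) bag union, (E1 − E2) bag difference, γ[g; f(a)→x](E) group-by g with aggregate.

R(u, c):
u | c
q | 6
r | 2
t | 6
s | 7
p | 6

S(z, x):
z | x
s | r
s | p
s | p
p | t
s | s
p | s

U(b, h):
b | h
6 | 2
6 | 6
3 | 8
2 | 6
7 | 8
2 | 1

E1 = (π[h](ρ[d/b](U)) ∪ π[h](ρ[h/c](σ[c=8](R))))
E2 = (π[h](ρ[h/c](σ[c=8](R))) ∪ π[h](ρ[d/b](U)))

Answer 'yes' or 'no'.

E1 row counts bottom-up:
  U → 6
  ρ[d/b](U) → 6
  π[h](ρ[d/b](U)) → 6
  R → 5
  σ[c=8](R) → 0
  ρ[h/c](σ[c=8](R)) → 0
  π[h](ρ[h/c](σ[c=8](R))) → 0
  (π[h](ρ[d/b](U)) ∪ π[h](ρ[h/c](σ[c=8](R)))) → 6
E2 row counts bottom-up:
  R → 5
  σ[c=8](R) → 0
  ρ[h/c](σ[c=8](R)) → 0
  π[h](ρ[h/c](σ[c=8](R))) → 0
  U → 6
  ρ[d/b](U) → 6
  π[h](ρ[d/b](U)) → 6
  (π[h](ρ[h/c](σ[c=8](R))) ∪ π[h](ρ[d/b](U))) → 6

E1 and E2 produce the same multiset:
h
1
2
6
6
8
8

yes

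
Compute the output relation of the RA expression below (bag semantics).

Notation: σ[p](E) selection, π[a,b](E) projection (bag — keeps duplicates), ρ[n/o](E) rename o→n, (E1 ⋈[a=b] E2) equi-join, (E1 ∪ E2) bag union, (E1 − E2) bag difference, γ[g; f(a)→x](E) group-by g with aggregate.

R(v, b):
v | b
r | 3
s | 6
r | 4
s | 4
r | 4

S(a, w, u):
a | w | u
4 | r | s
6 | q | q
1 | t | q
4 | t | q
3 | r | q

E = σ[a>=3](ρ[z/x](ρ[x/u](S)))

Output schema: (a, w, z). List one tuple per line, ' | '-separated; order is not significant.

Row counts bottom-up:
  S → 5
  ρ[x/u](S) → 5
  ρ[z/x](ρ[x/u](S)) → 5
  σ[a>=3](ρ[z/x](ρ[x/u](S))) → 4

== RESULT ==
a | w | z
3 | r | q
4 | r | s
4 | t | q
6 | q | q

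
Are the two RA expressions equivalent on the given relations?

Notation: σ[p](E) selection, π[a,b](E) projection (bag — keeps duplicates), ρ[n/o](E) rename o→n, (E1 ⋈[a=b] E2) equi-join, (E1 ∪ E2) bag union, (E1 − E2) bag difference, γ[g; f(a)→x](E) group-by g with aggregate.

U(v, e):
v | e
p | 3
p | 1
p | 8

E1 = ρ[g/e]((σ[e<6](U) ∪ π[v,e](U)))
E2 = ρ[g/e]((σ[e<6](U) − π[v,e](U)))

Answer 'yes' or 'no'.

E1 row counts bottom-up:
  U → 3
  σ[e<6](U) → 2
  U → 3
  π[v,e](U) → 3
  (σ[e<6](U) ∪ π[v,e](U)) → 5
  ρ[g/e]((σ[e<6](U) ∪ π[v,e](U))) → 5
E2 row counts bottom-up:
  U → 3
  σ[e<6](U) → 2
  U → 3
  π[v,e](U) → 3
  (σ[e<6](U) − π[v,e](U)) → 0
  ρ[g/e]((σ[e<6](U) − π[v,e](U))) → 0

E1 result:
v | g
p | 1
p | 1
p | 3
p | 3
p | 8
E2 result:
v | g
(0 rows)
Witness: ('p', 8) appears 1× in E1 but 0× in E2.

no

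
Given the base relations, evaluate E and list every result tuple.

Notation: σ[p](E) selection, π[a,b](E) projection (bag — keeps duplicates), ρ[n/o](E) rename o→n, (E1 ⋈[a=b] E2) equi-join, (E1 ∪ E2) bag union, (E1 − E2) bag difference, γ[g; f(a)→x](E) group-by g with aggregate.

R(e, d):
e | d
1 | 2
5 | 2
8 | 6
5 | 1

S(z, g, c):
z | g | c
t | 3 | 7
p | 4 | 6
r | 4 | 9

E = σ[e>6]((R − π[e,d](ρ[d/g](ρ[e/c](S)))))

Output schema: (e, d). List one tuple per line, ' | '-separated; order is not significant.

Subexpression sizes:
  R → 4
  S → 3
  ρ[e/c](S) → 3
  ρ[d/g](ρ[e/c](S)) → 3
  π[e,d](ρ[d/g](ρ[e/c](S))) → 3
  (R − π[e,d](ρ[d/g](ρ[e/c](S)))) → 4
  σ[e>6]((R − π[e,d](ρ[d/g](ρ[e/c](S))))) → 1

== RESULT ==
e | d
8 | 6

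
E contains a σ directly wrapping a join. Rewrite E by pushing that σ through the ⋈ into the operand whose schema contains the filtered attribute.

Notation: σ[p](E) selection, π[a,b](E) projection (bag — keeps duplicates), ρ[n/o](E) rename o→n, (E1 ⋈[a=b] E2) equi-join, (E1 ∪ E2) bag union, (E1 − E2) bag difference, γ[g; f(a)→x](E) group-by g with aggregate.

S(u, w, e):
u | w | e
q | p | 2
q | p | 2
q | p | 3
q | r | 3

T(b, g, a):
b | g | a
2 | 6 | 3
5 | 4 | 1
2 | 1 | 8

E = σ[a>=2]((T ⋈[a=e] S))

σ filters on a, owned by the left side.
E' = (σ[a>=2](T) ⋈[a=e] S)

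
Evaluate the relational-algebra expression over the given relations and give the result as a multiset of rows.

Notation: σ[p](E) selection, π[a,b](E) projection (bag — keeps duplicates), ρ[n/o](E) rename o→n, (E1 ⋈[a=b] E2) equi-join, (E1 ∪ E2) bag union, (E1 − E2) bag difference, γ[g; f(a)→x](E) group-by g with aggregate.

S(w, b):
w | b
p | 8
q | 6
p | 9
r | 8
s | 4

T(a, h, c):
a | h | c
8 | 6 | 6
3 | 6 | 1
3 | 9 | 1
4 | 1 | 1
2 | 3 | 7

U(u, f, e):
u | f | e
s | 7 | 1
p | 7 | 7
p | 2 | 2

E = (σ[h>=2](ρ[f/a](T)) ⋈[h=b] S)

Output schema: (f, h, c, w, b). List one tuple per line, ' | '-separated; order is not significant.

Subexpression sizes:
  T → 5
  ρ[f/a](T) → 5
  σ[h>=2](ρ[f/a](T)) → 4
  S → 5
  (σ[h>=2](ρ[f/a](T)) ⋈[h=b] S) → 3

== RESULT ==
f | h | c | w | b
3 | 6 | 1 | q | 6
3 | 9 | 1 | p | 9
8 | 6 | 6 | q | 6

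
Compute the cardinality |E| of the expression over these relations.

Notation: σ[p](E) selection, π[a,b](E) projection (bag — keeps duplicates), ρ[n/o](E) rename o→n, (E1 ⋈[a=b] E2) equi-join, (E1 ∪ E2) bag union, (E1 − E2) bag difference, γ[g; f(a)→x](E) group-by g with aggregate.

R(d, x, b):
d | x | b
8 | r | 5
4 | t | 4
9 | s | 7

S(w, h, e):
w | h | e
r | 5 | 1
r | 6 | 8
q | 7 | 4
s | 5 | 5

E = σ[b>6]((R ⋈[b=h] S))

Stepwise |·|:
  R → 3
  S → 4
  (R ⋈[b=h] S) → 3
  σ[b>6]((R ⋈[b=h] S)) → 1

|E| = 1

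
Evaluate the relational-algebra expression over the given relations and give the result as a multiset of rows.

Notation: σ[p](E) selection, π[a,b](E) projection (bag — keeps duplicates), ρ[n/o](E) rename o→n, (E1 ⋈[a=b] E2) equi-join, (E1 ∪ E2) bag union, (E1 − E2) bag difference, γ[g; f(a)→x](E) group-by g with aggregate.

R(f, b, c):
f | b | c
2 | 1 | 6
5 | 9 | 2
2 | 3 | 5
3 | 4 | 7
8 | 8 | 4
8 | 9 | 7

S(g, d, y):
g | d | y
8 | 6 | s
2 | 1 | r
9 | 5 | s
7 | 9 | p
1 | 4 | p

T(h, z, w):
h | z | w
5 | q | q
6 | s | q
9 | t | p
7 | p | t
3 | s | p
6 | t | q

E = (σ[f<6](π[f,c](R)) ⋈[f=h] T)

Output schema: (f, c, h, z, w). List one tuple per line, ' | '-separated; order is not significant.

Row counts bottom-up:
  R → 6
  π[f,c](R) → 6
  σ[f<6](π[f,c](R)) → 4
  T → 6
  (σ[f<6](π[f,c](R)) ⋈[f=h] T) → 2

== RESULT ==
f | c | h | z | w
3 | 7 | 3 | s | p
5 | 2 | 5 | q | q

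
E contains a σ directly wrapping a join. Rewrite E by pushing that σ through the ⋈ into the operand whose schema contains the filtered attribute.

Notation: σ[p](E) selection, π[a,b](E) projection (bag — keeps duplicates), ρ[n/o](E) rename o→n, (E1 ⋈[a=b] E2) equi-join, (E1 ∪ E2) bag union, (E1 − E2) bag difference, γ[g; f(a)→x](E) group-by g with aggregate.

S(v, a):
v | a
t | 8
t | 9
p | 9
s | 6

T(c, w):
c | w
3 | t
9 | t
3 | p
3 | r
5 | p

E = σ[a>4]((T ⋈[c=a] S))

σ filters on a, owned by the right side.
E' = (T ⋈[c=a] σ[a>4](S))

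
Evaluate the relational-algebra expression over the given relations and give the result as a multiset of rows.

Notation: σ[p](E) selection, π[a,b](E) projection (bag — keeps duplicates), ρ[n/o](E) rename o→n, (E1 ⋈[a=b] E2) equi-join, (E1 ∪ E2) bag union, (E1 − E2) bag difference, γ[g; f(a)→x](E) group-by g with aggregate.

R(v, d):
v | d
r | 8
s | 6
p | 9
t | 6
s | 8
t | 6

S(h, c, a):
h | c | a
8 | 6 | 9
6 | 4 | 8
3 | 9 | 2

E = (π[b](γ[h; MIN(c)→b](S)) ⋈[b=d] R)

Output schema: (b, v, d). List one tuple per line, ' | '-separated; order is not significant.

Row counts bottom-up:
  S → 3
  γ[h; MIN(c)→b](S) → 3
  π[b](γ[h; MIN(c)→b](S)) → 3
  R → 6
  (π[b](γ[h; MIN(c)→b](S)) ⋈[b=d] R) → 4

== RESULT ==
b | v | d
6 | s | 6
6 | t | 6
6 | t | 6
9 | p | 9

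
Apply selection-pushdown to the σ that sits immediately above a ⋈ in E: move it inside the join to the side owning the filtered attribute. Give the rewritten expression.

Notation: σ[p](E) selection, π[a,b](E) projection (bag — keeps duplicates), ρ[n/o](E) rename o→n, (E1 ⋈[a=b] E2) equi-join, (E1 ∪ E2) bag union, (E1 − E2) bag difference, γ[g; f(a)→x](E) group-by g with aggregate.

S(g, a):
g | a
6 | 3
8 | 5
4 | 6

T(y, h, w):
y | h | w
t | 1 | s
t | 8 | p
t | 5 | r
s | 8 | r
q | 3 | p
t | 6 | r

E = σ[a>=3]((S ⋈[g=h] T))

σ filters on a, owned by the left side.
E' = (σ[a>=3](S) ⋈[g=h] T)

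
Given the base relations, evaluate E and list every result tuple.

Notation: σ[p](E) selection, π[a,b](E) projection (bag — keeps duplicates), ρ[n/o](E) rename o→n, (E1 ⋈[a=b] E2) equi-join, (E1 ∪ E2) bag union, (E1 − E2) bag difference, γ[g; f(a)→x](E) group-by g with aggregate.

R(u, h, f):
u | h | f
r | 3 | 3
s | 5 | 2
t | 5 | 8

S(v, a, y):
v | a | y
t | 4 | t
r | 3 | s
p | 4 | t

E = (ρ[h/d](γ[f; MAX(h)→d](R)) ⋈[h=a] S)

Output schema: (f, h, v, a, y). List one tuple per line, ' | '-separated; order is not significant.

Stepwise |·|:
  R → 3
  γ[f; MAX(h)→d](R) → 3
  ρ[h/d](γ[f; MAX(h)→d](R)) → 3
  S → 3
  (ρ[h/d](γ[f; MAX(h)→d](R)) ⋈[h=a] S) → 1

== RESULT ==
f | h | v | a | y
3 | 3 | r | 3 | s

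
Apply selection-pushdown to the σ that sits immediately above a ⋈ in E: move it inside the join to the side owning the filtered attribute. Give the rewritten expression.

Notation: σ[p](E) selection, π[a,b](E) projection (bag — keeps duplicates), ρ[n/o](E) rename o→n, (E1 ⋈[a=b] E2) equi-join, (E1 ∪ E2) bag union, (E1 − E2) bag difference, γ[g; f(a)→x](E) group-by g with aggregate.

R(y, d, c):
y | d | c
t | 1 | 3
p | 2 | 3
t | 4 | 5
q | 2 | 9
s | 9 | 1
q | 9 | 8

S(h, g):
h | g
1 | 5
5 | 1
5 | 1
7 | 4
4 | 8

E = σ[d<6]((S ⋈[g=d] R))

σ filters on d, owned by the right side.
E' = (S ⋈[g=d] σ[d<6](R))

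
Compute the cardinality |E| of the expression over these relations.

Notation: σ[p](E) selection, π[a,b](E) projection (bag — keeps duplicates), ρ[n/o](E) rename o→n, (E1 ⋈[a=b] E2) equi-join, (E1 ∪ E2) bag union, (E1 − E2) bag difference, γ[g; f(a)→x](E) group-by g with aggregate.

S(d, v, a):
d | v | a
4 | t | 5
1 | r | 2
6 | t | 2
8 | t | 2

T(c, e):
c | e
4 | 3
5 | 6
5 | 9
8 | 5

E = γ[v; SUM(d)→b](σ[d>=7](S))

Subexpression sizes:
  S → 4
  σ[d>=7](S) → 1
  γ[v; SUM(d)→b](σ[d>=7](S)) → 1

|E| = 1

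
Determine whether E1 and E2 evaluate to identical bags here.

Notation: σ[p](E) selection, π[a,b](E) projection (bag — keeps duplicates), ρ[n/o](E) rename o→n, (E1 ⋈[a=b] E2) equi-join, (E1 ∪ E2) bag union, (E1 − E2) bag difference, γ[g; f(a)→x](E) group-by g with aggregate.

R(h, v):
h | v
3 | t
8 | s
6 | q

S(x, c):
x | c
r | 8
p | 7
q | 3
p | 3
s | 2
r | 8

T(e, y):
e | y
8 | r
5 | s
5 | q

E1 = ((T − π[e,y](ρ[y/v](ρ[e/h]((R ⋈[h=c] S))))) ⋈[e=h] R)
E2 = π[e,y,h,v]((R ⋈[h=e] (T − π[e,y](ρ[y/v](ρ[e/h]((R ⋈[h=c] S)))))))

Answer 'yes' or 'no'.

E1 per-node cardinality:
  T → 3
  R → 3
  S → 6
  (R ⋈[h=c] S) → 4
  ρ[e/h]((R ⋈[h=c] S)) → 4
  ρ[y/v](ρ[e/h]((R ⋈[h=c] S))) → 4
  π[e,y](ρ[y/v](ρ[e/h]((R ⋈[h=c] S)))) → 4
  (T − π[e,y](ρ[y/v](ρ[e/h]((R ⋈[h=c] S))))) → 3
  R → 3
  ((T − π[e,y](ρ[y/v](ρ[e/h]((R ⋈[h=c] S))))) ⋈[e=h] R) → 1
E2 per-node cardinality:
  R → 3
  T → 3
  R → 3
  S → 6
  (R ⋈[h=c] S) → 4
  ρ[e/h]((R ⋈[h=c] S)) → 4
  ρ[y/v](ρ[e/h]((R ⋈[h=c] S))) → 4
  π[e,y](ρ[y/v](ρ[e/h]((R ⋈[h=c] S)))) → 4
  (T − π[e,y](ρ[y/v](ρ[e/h]((R ⋈[h=c] S))))) → 3
  (R ⋈[h=e] (T − π[e,y](ρ[y/v](ρ[e/h]((R ⋈[h=c] S)))))) → 1
  π[e,y,h,v]((R ⋈[h=e] (T − π[e,y](ρ[y/v](ρ[e/h]((R ⋈[h=c] S))))))) → 1

E1 and E2 produce the same multiset:
e | y | h | v
8 | r | 8 | s

yes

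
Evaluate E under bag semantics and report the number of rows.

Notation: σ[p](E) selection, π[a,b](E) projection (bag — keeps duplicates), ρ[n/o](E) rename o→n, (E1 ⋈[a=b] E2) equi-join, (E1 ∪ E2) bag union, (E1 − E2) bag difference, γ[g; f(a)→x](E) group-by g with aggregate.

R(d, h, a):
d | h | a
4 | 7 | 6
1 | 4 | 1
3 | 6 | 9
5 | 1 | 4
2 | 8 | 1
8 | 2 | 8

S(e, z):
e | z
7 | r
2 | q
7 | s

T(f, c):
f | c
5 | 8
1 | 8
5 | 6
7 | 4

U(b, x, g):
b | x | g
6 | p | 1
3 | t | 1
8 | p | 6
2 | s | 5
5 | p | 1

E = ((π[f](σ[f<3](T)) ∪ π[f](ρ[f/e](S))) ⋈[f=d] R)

Stepwise |·|:
  T → 4
  σ[f<3](T) → 1
  π[f](σ[f<3](T)) → 1
  S → 3
  ρ[f/e](S) → 3
  π[f](ρ[f/e](S)) → 3
  (π[f](σ[f<3](T)) ∪ π[f](ρ[f/e](S))) → 4
  R → 6
  ((π[f](σ[f<3](T)) ∪ π[f](ρ[f/e](S))) ⋈[f=d] R) → 2

|E| = 2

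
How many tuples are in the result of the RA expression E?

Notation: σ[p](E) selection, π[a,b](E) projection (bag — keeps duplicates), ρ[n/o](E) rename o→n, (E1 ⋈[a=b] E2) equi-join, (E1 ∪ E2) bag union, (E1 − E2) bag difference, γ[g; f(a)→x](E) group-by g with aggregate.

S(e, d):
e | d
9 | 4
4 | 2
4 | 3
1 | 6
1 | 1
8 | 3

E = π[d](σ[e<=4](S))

Stepwise |·|:
  S → 6
  σ[e<=4](S) → 4
  π[d](σ[e<=4](S)) → 4

|E| = 4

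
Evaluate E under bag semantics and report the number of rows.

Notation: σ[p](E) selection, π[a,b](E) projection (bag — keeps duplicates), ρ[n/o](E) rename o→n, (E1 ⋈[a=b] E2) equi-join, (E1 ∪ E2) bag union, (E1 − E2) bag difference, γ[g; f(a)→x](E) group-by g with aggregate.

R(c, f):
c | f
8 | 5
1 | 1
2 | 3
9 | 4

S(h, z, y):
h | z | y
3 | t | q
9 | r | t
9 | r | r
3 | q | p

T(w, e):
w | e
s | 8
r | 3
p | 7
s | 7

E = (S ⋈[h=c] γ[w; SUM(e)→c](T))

Subexpression sizes:
  S → 4
  T → 4
  γ[w; SUM(e)→c](T) → 3
  (S ⋈[h=c] γ[w; SUM(e)→c](T)) → 2

|E| = 2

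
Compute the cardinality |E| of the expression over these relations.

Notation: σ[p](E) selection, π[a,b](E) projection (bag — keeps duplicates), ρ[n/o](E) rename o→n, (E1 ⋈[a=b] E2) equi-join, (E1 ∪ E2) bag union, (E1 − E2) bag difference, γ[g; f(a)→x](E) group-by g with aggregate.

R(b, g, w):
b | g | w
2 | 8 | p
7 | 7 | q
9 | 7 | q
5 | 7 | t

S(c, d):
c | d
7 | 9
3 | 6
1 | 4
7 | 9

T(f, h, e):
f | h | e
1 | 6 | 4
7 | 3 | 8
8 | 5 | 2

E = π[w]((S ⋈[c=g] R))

Subexpression sizes:
  S → 4
  R → 4
  (S ⋈[c=g] R) → 6
  π[w]((S ⋈[c=g] R)) → 6

|E| = 6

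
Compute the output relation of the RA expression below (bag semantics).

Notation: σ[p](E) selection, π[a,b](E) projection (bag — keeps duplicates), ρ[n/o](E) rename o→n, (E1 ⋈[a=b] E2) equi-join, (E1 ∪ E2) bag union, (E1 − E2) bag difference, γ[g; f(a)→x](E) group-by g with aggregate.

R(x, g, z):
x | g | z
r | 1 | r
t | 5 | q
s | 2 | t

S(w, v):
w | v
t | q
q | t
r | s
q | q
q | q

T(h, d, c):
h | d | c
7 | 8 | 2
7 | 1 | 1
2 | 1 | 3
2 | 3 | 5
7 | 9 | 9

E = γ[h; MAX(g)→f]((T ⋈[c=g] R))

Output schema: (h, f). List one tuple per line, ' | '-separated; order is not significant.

Row counts bottom-up:
  T → 5
  R → 3
  (T ⋈[c=g] R) → 3
  γ[h; MAX(g)→f]((T ⋈[c=g] R)) → 2

== RESULT ==
h | f
2 | 5
7 | 2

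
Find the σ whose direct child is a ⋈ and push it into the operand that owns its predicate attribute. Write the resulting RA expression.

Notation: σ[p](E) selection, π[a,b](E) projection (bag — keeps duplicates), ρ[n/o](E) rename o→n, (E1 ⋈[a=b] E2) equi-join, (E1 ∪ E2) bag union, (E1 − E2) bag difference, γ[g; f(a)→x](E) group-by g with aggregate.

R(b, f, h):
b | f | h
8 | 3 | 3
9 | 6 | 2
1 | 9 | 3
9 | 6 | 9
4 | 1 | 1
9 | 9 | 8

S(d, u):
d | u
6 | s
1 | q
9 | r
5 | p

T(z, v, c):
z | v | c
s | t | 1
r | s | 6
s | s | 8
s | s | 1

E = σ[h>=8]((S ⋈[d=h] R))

σ filters on h, owned by the right side.
E' = (S ⋈[d=h] σ[h>=8](R))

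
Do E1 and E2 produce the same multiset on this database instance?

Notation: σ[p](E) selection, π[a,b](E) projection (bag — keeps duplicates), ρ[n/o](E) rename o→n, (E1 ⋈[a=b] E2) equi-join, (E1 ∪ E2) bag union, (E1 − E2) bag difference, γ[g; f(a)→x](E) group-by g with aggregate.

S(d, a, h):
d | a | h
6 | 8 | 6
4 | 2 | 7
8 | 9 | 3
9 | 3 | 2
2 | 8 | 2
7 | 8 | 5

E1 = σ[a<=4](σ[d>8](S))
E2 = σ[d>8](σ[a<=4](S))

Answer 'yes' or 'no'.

E1 subexpression sizes:
  S → 6
  σ[d>8](S) → 1
  σ[a<=4](σ[d>8](S)) → 1
E2 subexpression sizes:
  S → 6
  σ[a<=4](S) → 2
  σ[d>8](σ[a<=4](S)) → 1

E1 and E2 produce the same multiset:
d | a | h
9 | 3 | 2

yes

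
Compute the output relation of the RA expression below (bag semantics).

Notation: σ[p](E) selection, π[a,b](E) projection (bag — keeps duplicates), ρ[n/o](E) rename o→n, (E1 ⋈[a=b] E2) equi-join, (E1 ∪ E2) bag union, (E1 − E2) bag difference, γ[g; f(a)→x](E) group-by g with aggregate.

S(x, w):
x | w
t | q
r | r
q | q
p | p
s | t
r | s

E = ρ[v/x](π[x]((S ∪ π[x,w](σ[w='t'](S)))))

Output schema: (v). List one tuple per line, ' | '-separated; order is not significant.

Row counts bottom-up:
  S → 6
  S → 6
  σ[w='t'](S) → 1
  π[x,w](σ[w='t'](S)) → 1
  (S ∪ π[x,w](σ[w='t'](S))) → 7
  π[x]((S ∪ π[x,w](σ[w='t'](S)))) → 7
  ρ[v/x](π[x]((S ∪ π[x,w](σ[w='t'](S))))) → 7

== RESULT ==
v
p
q
r
r
s
s
t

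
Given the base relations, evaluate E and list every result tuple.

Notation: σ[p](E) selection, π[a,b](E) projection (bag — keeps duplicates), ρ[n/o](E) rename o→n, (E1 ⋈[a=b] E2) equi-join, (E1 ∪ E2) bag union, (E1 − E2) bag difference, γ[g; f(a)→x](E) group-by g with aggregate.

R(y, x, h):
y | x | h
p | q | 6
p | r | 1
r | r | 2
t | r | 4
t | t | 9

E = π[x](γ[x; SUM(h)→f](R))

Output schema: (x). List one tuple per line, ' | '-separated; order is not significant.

Row counts bottom-up:
  R → 5
  γ[x; SUM(h)→f](R) → 3
  π[x](γ[x; SUM(h)→f](R)) → 3

== RESULT ==
x
q
r
t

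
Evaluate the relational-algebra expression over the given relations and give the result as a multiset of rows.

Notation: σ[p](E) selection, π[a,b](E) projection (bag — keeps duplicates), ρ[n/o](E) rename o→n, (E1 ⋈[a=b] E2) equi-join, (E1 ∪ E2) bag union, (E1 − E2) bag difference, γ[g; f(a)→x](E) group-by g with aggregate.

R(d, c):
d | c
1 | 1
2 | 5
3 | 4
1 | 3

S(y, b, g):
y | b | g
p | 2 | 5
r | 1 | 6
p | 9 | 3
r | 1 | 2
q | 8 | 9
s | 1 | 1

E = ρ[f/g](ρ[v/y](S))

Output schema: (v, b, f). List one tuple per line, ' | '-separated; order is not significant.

Stepwise |·|:
  S → 6
  ρ[v/y](S) → 6
  ρ[f/g](ρ[v/y](S)) → 6

== RESULT ==
v | b | f
p | 2 | 5
p | 9 | 3
q | 8 | 9
r | 1 | 2
r | 1 | 6
s | 1 | 1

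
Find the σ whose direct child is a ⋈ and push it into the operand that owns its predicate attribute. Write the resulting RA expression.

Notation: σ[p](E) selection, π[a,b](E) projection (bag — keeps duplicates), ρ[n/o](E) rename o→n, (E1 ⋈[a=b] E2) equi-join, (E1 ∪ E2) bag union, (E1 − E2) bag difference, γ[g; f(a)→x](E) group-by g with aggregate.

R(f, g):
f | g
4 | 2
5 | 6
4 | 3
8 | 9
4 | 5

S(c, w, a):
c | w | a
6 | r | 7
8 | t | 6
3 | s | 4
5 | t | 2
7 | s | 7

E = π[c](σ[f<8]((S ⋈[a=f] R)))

σ filters on f, owned by the right side.
E' = π[c]((S ⋈[a=f] σ[f<8](R)))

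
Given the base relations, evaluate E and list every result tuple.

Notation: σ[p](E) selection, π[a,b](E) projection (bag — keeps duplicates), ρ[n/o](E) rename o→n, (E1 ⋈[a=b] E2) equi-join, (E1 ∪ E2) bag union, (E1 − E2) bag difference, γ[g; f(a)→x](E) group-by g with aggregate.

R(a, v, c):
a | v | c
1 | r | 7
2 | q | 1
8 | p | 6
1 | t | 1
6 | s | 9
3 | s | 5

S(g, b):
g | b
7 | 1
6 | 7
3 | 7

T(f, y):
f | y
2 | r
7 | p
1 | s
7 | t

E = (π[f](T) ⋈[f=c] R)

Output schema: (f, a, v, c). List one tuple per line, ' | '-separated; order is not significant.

Subexpression sizes:
  T → 4
  π[f](T) → 4
  R → 6
  (π[f](T) ⋈[f=c] R) → 4

== RESULT ==
f | a | v | c
1 | 1 | t | 1
1 | 2 | q | 1
7 | 1 | r | 7
7 | 1 | r | 7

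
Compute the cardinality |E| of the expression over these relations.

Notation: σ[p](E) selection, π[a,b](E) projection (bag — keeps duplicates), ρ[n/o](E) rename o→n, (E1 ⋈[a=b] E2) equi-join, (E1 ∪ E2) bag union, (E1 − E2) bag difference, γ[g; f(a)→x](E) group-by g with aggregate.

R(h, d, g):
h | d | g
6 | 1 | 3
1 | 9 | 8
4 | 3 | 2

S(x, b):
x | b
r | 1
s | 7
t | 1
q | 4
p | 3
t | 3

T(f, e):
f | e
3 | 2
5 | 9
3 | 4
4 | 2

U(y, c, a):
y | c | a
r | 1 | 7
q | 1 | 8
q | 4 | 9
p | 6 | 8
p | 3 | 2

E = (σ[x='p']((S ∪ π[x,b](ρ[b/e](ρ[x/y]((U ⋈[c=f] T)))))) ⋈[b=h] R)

Stepwise |·|:
  S → 6
  U → 5
  T → 4
  (U ⋈[c=f] T) → 3
  ρ[x/y]((U ⋈[c=f] T)) → 3
  ρ[b/e](ρ[x/y]((U ⋈[c=f] T))) → 3
  π[x,b](ρ[b/e](ρ[x/y]((U ⋈[c=f] T)))) → 3
  (S ∪ π[x,b](ρ[b/e](ρ[x/y]((U ⋈[c=f] T))))) → 9
  σ[x='p']((S ∪ π[x,b](ρ[b/e](ρ[x/y]((U ⋈[c=f] T)))))) → 3
  R → 3
  (σ[x='p']((S ∪ π[x,b](ρ[b/e](ρ[x/y]((U ⋈[c=f] T)))))) ⋈[b=h] R) → 1

|E| = 1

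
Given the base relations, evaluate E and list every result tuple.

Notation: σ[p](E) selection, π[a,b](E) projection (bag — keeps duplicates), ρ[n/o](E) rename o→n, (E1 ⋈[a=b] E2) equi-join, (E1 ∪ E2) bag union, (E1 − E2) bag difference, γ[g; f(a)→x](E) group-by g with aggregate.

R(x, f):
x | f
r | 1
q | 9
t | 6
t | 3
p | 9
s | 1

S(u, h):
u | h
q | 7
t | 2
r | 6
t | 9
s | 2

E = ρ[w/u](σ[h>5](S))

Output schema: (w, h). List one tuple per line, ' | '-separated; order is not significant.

Per-node cardinality:
  S → 5
  σ[h>5](S) → 3
  ρ[w/u](σ[h>5](S)) → 3

== RESULT ==
w | h
q | 7
r | 6
t | 9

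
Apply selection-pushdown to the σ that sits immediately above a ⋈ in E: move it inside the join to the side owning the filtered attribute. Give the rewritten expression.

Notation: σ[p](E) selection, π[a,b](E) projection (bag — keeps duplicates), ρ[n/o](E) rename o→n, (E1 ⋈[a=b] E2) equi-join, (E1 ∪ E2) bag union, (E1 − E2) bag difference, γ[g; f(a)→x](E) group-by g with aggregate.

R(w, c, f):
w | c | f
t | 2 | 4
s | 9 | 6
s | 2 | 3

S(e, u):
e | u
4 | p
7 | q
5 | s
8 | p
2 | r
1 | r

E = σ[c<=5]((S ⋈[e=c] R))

σ filters on c, owned by the right side.
E' = (S ⋈[e=c] σ[c<=5](R))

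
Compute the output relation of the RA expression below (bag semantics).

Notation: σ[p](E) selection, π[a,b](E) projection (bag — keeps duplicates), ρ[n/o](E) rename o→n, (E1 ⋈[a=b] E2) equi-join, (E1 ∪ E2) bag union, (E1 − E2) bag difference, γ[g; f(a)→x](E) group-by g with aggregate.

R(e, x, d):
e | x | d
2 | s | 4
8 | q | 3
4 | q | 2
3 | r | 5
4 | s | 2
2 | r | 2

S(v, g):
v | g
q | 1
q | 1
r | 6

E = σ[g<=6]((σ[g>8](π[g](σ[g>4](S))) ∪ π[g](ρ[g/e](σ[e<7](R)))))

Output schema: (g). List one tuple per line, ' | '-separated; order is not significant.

Stepwise |·|:
  S → 3
  σ[g>4](S) → 1
  π[g](σ[g>4](S)) → 1
  σ[g>8](π[g](σ[g>4](S))) → 0
  R → 6
  σ[e<7](R) → 5
  ρ[g/e](σ[e<7](R)) → 5
  π[g](ρ[g/e](σ[e<7](R))) → 5
  (σ[g>8](π[g](σ[g>4](S))) ∪ π[g](ρ[g/e](σ[e<7](R)))) → 5
  σ[g<=6]((σ[g>8](π[g](σ[g>4](S))) ∪ π[g](ρ[g/e](σ[e<7](R))))) → 5

== RESULT ==
g
2
2
3
4
4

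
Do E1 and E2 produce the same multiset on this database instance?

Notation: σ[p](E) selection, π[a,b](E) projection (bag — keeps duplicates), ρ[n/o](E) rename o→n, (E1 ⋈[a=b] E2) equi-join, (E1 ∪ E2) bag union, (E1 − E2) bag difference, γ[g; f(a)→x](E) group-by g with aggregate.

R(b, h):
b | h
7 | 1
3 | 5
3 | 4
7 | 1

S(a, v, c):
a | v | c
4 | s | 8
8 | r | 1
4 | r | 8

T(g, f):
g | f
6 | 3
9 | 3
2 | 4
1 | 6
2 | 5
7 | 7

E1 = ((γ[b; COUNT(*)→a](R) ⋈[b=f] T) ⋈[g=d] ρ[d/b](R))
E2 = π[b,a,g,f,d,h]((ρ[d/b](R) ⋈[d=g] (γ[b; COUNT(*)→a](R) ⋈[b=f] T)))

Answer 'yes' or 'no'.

E1 subexpression sizes:
  R → 4
  γ[b; COUNT(*)→a](R) → 2
  T → 6
  (γ[b; COUNT(*)→a](R) ⋈[b=f] T) → 3
  R → 4
  ρ[d/b](R) → 4
  ((γ[b; COUNT(*)→a](R) ⋈[b=f] T) ⋈[g=d] ρ[d/b](R)) → 2
E2 subexpression sizes:
  R → 4
  ρ[d/b](R) → 4
  R → 4
  γ[b; COUNT(*)→a](R) → 2
  T → 6
  (γ[b; COUNT(*)→a](R) ⋈[b=f] T) → 3
  (ρ[d/b](R) ⋈[d=g] (γ[b; COUNT(*)→a](R) ⋈[b=f] T)) → 2
  π[b,a,g,f,d,h]((ρ[d/b](R) ⋈[d=g] (γ[b; COUNT(*)→a](R) ⋈[b=f] T))) → 2

E1 and E2 produce the same multiset:
b | a | g | f | d | h
7 | 2 | 7 | 7 | 7 | 1
7 | 2 | 7 | 7 | 7 | 1

yes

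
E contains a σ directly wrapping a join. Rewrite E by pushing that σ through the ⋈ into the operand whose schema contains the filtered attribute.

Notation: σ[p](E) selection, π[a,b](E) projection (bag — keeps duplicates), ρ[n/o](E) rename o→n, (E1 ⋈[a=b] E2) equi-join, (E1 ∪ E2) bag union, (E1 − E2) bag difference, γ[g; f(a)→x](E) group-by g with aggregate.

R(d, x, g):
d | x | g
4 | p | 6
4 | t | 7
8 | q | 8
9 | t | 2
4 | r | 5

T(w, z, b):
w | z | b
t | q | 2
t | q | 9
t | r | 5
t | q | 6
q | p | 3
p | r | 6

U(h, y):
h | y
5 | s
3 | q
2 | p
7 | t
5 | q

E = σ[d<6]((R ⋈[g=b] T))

σ filters on d, owned by the left side.
E' = (σ[d<6](R) ⋈[g=b] T)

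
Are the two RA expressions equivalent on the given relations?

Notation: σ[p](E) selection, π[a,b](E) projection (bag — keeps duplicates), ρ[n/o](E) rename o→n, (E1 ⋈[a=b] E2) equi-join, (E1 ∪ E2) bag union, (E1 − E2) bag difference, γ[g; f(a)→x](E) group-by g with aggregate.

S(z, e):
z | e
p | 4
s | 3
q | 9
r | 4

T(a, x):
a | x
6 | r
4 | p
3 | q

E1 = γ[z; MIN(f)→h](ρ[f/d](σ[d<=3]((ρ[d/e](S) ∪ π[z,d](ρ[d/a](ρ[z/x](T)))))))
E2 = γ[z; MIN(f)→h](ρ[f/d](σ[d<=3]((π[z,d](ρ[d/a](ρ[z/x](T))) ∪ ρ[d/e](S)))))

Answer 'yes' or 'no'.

E1 per-node cardinality:
  S → 4
  ρ[d/e](S) → 4
  T → 3
  ρ[z/x](T) → 3
  ρ[d/a](ρ[z/x](T)) → 3
  π[z,d](ρ[d/a](ρ[z/x](T))) → 3
  (ρ[d/e](S) ∪ π[z,d](ρ[d/a](ρ[z/x](T)))) → 7
  σ[d<=3]((ρ[d/e](S) ∪ π[z,d](ρ[d/a](ρ[z/x](T))))) → 2
  ρ[f/d](σ[d<=3]((ρ[d/e](S) ∪ π[z,d](ρ[d/a](ρ[z/x](T)))))) → 2
  γ[z; MIN(f)→h](ρ[f/d](σ[d<=3]((ρ[d/e](S) ∪ π[z,d](ρ[d/a](ρ[z/x](T))))))) → 2
E2 per-node cardinality:
  T → 3
  ρ[z/x](T) → 3
  ρ[d/a](ρ[z/x](T)) → 3
  π[z,d](ρ[d/a](ρ[z/x](T))) → 3
  S → 4
  ρ[d/e](S) → 4
  (π[z,d](ρ[d/a](ρ[z/x](T))) ∪ ρ[d/e](S)) → 7
  σ[d<=3]((π[z,d](ρ[d/a](ρ[z/x](T))) ∪ ρ[d/e](S))) → 2
  ρ[f/d](σ[d<=3]((π[z,d](ρ[d/a](ρ[z/x](T))) ∪ ρ[d/e](S)))) → 2
  γ[z; MIN(f)→h](ρ[f/d](σ[d<=3]((π[z,d](ρ[d/a](ρ[z/x](T))) ∪ ρ[d/e](S))))) → 2

E1 and E2 produce the same multiset:
z | h
q | 3
s | 3

yes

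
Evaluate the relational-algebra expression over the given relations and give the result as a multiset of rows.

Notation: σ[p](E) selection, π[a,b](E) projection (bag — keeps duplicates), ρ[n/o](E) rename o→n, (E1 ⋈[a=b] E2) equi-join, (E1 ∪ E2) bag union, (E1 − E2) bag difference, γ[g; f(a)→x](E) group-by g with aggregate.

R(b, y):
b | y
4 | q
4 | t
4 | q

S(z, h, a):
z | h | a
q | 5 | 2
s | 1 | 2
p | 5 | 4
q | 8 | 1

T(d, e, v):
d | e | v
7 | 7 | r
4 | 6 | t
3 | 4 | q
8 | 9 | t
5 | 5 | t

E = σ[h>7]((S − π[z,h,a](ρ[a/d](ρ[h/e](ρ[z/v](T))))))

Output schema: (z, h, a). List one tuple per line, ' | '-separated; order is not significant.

Per-node cardinality:
  S → 4
  T → 5
  ρ[z/v](T) → 5
  ρ[h/e](ρ[z/v](T)) → 5
  ρ[a/d](ρ[h/e](ρ[z/v](T))) → 5
  π[z,h,a](ρ[a/d](ρ[h/e](ρ[z/v](T)))) → 5
  (S − π[z,h,a](ρ[a/d](ρ[h/e](ρ[z/v](T))))) → 4
  σ[h>7]((S − π[z,h,a](ρ[a/d](ρ[h/e](ρ[z/v](T)))))) → 1

== RESULT ==
z | h | a
q | 8 | 1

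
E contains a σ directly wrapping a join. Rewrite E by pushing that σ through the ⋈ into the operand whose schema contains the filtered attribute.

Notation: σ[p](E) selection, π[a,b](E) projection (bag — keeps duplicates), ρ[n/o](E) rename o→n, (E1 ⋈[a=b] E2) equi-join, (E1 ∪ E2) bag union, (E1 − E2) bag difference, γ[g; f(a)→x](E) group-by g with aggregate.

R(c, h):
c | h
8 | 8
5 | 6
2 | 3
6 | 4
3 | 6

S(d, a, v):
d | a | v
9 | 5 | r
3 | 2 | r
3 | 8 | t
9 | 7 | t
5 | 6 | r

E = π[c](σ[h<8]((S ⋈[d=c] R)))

σ filters on h, owned by the right side.
E' = π[c]((S ⋈[d=c] σ[h<8](R)))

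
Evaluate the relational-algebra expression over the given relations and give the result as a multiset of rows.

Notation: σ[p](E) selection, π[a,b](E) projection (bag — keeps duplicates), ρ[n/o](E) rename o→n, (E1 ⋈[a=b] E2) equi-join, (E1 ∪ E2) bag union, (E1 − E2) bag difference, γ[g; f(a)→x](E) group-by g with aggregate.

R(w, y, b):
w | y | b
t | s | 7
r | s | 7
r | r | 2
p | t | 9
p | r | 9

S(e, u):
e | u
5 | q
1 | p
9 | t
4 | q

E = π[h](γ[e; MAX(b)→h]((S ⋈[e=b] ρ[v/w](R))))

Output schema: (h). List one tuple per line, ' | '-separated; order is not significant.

Row counts bottom-up:
  S → 4
  R → 5
  ρ[v/w](R) → 5
  (S ⋈[e=b] ρ[v/w](R)) → 2
  γ[e; MAX(b)→h]((S ⋈[e=b] ρ[v/w](R))) → 1
  π[h](γ[e; MAX(b)→h]((S ⋈[e=b] ρ[v/w](R)))) → 1

== RESULT ==
h
9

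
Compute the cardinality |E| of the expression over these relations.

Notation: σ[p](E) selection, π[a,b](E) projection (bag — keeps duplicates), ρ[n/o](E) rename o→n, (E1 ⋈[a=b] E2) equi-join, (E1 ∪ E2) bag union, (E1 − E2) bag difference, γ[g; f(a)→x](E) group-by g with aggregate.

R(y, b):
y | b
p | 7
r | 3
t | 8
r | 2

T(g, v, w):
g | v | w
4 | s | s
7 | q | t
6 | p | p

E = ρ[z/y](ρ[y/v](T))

Row counts bottom-up:
  T → 3
  ρ[y/v](T) → 3
  ρ[z/y](ρ[y/v](T)) → 3

|E| = 3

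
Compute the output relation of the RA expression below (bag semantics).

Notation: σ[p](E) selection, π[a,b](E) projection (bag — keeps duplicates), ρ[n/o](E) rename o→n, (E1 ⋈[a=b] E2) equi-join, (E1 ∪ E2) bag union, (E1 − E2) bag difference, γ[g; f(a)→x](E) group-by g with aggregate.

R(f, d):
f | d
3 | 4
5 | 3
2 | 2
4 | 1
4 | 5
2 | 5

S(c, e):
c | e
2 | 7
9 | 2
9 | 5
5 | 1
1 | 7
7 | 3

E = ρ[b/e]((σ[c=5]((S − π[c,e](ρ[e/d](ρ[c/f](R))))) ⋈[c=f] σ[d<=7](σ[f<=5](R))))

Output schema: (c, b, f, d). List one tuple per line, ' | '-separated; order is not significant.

Per-node cardinality:
  S → 6
  R → 6
  ρ[c/f](R) → 6
  ρ[e/d](ρ[c/f](R)) → 6
  π[c,e](ρ[e/d](ρ[c/f](R))) → 6
  (S − π[c,e](ρ[e/d](ρ[c/f](R)))) → 6
  σ[c=5]((S − π[c,e](ρ[e/d](ρ[c/f](R))))) → 1
  R → 6
  σ[f<=5](R) → 6
  σ[d<=7](σ[f<=5](R)) → 6
  (σ[c=5]((S − π[c,e](ρ[e/d](ρ[c/f](R))))) ⋈[c=f] σ[d<=7](σ[f<=5](R))) → 1
  ρ[b/e]((σ[c=5]((S − π[c,e](ρ[e/d](ρ[c/f](R))))) ⋈[c=f] σ[d<=7](σ[f<=5](R)))) → 1

== RESULT ==
c | b | f | d
5 | 1 | 5 | 3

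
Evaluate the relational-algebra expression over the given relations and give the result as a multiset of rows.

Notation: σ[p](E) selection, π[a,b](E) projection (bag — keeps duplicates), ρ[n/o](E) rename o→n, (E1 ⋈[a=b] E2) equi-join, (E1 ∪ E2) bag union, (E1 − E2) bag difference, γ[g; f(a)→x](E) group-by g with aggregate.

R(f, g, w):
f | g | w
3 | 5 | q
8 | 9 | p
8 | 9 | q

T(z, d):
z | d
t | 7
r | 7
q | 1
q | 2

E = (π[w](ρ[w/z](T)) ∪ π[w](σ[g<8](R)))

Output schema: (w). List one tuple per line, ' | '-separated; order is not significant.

Stepwise |·|:
  T → 4
  ρ[w/z](T) → 4
  π[w](ρ[w/z](T)) → 4
  R → 3
  σ[g<8](R) → 1
  π[w](σ[g<8](R)) → 1
  (π[w](ρ[w/z](T)) ∪ π[w](σ[g<8](R))) → 5

== RESULT ==
w
q
q
q
r
t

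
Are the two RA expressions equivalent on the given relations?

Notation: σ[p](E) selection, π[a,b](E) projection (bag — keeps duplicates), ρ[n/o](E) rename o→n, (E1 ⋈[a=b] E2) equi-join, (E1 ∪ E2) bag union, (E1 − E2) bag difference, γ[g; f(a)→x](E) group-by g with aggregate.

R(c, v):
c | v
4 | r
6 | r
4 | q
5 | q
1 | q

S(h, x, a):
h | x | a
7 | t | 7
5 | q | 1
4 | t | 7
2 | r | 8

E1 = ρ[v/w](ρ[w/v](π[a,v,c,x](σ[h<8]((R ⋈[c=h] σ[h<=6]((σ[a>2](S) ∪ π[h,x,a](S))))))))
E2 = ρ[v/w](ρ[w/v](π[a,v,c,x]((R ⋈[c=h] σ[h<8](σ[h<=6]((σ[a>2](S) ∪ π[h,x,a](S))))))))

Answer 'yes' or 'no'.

E1 row counts bottom-up:
  R → 5
  S → 4
  σ[a>2](S) → 3
  S → 4
  π[h,x,a](S) → 4
  (σ[a>2](S) ∪ π[h,x,a](S)) → 7
  σ[h<=6]((σ[a>2](S) ∪ π[h,x,a](S))) → 5
  (R ⋈[c=h] σ[h<=6]((σ[a>2](S) ∪ π[h,x,a](S)))) → 5
  σ[h<8]((R ⋈[c=h] σ[h<=6]((σ[a>2](S) ∪ π[h,x,a](S))))) → 5
  π[a,v,c,x](σ[h<8]((R ⋈[c=h] σ[h<=6]((σ[a>2](S) ∪ π[h,x,a](S)))))) → 5
  ρ[w/v](π[a,v,c,x](σ[h<8]((R ⋈[c=h] σ[h<=6]((σ[a>2](S) ∪ π[h,x,a](S))))))) → 5
  ρ[v/w](ρ[w/v](π[a,v,c,x](σ[h<8]((R ⋈[c=h] σ[h<=6]((σ[a>2](S) ∪ π[h,x,a](S)))))))) → 5
E2 row counts bottom-up:
  R → 5
  S → 4
  σ[a>2](S) → 3
  S → 4
  π[h,x,a](S) → 4
  (σ[a>2](S) ∪ π[h,x,a](S)) → 7
  σ[h<=6]((σ[a>2](S) ∪ π[h,x,a](S))) → 5
  σ[h<8](σ[h<=6]((σ[a>2](S) ∪ π[h,x,a](S)))) → 5
  (R ⋈[c=h] σ[h<8](σ[h<=6]((σ[a>2](S) ∪ π[h,x,a](S))))) → 5
  π[a,v,c,x]((R ⋈[c=h] σ[h<8](σ[h<=6]((σ[a>2](S) ∪ π[h,x,a](S)))))) → 5
  ρ[w/v](π[a,v,c,x]((R ⋈[c=h] σ[h<8](σ[h<=6]((σ[a>2](S) ∪ π[h,x,a](S))))))) → 5
  ρ[v/w](ρ[w/v](π[a,v,c,x]((R ⋈[c=h] σ[h<8](σ[h<=6]((σ[a>2](S) ∪ π[h,x,a](S)))))))) → 5

E1 and E2 produce the same multiset:
a | v | c | x
1 | q | 5 | q
7 | q | 4 | t
7 | q | 4 | t
7 | r | 4 | t
7 | r | 4 | t

yes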